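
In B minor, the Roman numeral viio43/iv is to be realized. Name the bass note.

A

The applied chord viio43/iv is rooted on D#: D#-F#-A-C.
The figure 43 means second inversion — the fifth is in the bass.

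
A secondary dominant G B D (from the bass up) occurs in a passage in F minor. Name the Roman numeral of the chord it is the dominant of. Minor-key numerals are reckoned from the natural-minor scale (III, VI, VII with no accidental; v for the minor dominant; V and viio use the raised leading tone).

V

The chord is a major triad on G.
A dominant resolves down a perfect fifth: G → C. In F minor, C is scale degree 5, i.e. V.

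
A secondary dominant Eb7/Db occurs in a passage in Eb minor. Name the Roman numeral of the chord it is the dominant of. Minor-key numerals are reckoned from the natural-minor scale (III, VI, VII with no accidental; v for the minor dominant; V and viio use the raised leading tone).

iv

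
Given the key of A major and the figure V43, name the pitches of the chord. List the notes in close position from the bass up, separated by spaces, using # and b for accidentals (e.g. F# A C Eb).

The numeral's case and figure indicate a dominant seventh chord. In A major its root, the fifth degree, is E.
That chord is spelled E-G#-B-D.
With the 43 figure the chord is in second inversion; from the bass B upward in close position it reads B-D-E-G#.

B D E G#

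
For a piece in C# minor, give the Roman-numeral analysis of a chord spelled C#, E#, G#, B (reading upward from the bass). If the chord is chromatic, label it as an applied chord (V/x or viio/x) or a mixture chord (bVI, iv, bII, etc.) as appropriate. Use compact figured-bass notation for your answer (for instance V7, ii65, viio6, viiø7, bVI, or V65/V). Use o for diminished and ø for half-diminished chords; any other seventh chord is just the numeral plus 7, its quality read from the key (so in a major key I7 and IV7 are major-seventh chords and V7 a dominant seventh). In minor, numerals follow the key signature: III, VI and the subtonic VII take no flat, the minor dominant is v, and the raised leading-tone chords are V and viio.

V7/iv

Stacked in thirds the chord is C#-E#-G#-B: a dominant seventh chord on C#.
C# is not a diatonic chord root with this quality in C# minor, but it lies a perfect fifth above F# (iv), so the chord functions as an applied dominant of iv.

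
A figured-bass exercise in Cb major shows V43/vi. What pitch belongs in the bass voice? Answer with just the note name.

Bb

The applied chord V43/vi is rooted on Eb: Eb-G-Bb-Db.
The figure 43 means second inversion — the fifth is in the bass.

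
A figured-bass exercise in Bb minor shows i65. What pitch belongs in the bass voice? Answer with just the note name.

i in Bb minor has root Bb; the chord is Bb-Db-F-Ab.
The figure 65 means first inversion — the third is in the bass.

Db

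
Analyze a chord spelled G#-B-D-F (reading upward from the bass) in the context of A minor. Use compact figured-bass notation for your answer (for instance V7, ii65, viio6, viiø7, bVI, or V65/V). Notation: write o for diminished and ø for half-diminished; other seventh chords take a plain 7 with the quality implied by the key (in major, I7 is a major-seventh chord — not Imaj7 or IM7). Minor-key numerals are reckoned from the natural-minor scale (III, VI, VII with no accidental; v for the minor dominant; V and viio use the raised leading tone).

viio7

The pitches G#-B-D-F form a fully diminished seventh chord rooted on G#.
G# is scale degree 7 in A minor, and a fully diminished seventh chord on that degree is written viio7.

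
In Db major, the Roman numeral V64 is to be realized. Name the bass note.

Eb

V in Db major has root Ab; the chord is Ab-C-Eb.
The figure 64 means second inversion — the fifth is in the bass.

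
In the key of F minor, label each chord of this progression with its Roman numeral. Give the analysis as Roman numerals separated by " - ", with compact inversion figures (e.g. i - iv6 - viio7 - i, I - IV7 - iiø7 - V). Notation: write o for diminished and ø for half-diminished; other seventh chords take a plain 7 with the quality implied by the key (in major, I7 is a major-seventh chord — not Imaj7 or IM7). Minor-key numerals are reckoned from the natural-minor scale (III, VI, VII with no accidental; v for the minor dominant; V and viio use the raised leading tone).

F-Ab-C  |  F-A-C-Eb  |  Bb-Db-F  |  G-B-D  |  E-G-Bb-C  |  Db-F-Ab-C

F-Ab-C: root F is the tonic; minor triad there is i.
F-A-C-Eb: chromatic; F is V of iv, so V7/iv.
Bb-Db-F has root Bb, degree 4 in F minor, so iv.
G-B-D is the secondary dominant of V (major triad on G): V/V.
E-G-Bb-C: dominant seventh chord on C = scale degree 5 → V65.
Db-F-Ab-C: major seventh chord on Db = scale degree 6 → VI7.

i - V7/iv - iv - V/V - V65 - VI7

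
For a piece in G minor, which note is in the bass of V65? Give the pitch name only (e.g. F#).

F#

V in G minor has root D; the chord is D-F#-A-C.
The figure 65 means first inversion — the third is in the bass.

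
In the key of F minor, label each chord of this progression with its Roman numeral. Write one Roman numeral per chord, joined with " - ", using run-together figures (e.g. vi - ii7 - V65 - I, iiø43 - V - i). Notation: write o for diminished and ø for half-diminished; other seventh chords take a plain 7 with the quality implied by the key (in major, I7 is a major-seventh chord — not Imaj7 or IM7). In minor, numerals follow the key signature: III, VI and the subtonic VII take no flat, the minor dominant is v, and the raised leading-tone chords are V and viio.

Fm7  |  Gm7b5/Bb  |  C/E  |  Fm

i7 - iiø65 - V6 - i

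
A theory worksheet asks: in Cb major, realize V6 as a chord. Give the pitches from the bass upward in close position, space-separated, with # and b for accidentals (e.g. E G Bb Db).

In Cb major, scale degree 5 is Gb, and the diatonic chord built there is a major triad.
That chord is spelled Gb-Bb-Db.
The figured bass 6 indicates first inversion, placing the third (Bb) in the bass: Bb-Db-Gb.

Bb Db Gb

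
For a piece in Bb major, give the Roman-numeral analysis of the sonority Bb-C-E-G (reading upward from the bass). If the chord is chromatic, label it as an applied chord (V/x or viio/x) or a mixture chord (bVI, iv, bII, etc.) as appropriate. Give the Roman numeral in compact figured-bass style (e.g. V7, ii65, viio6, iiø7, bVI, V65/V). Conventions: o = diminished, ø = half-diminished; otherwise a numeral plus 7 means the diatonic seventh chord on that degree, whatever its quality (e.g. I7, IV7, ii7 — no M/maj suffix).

V42/V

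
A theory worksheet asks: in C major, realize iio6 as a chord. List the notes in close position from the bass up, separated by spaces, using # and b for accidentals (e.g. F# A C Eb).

iio6 is the diminished supertonic triad, borrowed from the parallel minor. In C major that root is D.
So the chord is D-F-Ab.
With the 6 figure the chord is in first inversion; from the bass F upward in close position it reads F-Ab-D.

F Ab D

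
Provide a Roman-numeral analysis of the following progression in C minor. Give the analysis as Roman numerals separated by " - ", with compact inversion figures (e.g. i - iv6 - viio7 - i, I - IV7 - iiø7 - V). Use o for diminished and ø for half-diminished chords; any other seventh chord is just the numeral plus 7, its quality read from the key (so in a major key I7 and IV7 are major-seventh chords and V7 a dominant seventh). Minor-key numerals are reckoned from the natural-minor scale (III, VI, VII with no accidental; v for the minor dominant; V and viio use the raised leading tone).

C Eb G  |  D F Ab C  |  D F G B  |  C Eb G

i - iiø7 - V43 - i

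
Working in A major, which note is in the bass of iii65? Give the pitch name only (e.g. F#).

E

iii in A major has root C#; the chord is C#-E-G#-B.
The figure 65 means first inversion — the third is in the bass.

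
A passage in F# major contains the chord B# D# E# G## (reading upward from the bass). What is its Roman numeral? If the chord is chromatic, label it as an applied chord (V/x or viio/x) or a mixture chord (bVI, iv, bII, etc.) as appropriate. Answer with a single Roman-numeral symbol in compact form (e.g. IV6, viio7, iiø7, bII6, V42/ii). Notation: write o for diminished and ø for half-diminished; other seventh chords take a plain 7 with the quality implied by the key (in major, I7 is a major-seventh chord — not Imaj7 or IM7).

V43/iii

Stacked in thirds the chord is E#-G##-B#-D#: a dominant seventh chord on E#.
E# is not a diatonic chord root with this quality in F# major, but it lies a perfect fifth above A# (iii), so the chord functions as an applied dominant of iii.
With B# in the bass the chord is in second inversion, so the figured bass is 43.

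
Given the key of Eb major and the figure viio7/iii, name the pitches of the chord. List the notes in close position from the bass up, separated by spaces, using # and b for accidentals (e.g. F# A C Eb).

F# A C Eb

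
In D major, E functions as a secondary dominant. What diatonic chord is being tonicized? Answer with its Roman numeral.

The chord is a major triad on E.
A dominant resolves down a perfect fifth: E → A. In D major, A is scale degree 5, i.e. V.

V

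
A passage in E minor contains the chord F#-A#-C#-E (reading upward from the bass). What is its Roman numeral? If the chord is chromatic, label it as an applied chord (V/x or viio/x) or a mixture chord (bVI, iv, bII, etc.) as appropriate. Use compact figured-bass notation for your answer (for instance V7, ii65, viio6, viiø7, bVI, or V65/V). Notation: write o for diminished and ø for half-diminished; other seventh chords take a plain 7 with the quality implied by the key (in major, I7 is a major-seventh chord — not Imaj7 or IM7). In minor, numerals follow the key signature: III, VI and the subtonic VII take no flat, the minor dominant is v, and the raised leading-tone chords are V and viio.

Stacked in thirds the chord is F#-A#-C#-E: a dominant seventh chord on F#.
F# is not a diatonic chord root with this quality in E minor, but it lies a perfect fifth above B (V), so the chord functions as an applied dominant of V.

V7/V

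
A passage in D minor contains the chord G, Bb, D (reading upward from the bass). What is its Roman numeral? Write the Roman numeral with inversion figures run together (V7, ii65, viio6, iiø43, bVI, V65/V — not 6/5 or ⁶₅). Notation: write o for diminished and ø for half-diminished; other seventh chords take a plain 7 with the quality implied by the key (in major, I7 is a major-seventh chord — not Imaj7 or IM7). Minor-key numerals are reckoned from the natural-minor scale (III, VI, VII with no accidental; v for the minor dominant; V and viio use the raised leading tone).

Stacked in thirds the chord is G-Bb-D: a minor triad on G.
G is scale degree 4 in D minor, and a minor triad on that degree is written iv.

iv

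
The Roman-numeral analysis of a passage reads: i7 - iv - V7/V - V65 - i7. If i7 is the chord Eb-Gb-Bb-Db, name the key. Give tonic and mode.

The chord Ebm7 is a minor seventh chord rooted on Eb; its label is i7.
If Eb is scale degree 1 and the mode makes that degree carry a minor seventh chord, the tonic is Eb and the mode is minor.

Eb minor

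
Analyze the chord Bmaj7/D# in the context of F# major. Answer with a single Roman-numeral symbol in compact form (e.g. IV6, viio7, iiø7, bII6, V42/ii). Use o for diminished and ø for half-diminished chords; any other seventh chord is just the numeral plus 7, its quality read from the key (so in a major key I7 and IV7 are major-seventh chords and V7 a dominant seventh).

Stacked in thirds the chord is B-D#-F#-A#: a major seventh chord on B.
In F# major, B is the subdominant; the diatonic major seventh chord there is IV7.
With D# in the bass the chord is in first inversion, so the figured bass is 65.

IV65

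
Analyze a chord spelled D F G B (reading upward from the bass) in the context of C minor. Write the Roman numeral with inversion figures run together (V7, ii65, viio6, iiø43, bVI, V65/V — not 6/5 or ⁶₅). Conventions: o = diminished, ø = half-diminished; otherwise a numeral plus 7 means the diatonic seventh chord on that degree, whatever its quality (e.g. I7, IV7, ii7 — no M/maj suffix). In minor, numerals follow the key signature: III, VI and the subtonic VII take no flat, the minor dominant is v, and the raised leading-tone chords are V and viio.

V43

The pitches G-B-D-F form a dominant seventh chord rooted on G.
In C minor, G is the dominant; the diatonic dominant seventh chord there is V7.
With D in the bass the chord is in second inversion, so the figured bass is 43.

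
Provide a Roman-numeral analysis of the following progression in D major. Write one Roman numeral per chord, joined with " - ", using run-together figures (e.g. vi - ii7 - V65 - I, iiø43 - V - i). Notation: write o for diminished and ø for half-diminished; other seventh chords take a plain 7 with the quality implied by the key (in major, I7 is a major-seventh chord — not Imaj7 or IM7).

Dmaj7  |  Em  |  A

Dmaj7: major seventh chord on D = scale degree 1 → I7.
Em: root E is the supertonic; minor triad there is ii.
A has root A, degree 5 in D major, so V.

I7 - ii - V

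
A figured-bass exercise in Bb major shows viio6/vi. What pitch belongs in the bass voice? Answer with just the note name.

The applied chord viio6/vi is rooted on F#: F#-A-C.
The figure 6 means first inversion — the third is in the bass.

A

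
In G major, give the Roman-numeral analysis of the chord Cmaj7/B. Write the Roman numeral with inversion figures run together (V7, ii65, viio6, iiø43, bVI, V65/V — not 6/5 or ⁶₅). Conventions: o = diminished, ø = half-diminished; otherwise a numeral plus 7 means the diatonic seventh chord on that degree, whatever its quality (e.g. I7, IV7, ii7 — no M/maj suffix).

IV42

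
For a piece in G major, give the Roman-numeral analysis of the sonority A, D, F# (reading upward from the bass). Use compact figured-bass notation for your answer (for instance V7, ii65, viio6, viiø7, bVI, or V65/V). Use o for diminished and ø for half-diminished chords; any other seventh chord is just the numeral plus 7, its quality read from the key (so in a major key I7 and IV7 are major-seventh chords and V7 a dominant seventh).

V64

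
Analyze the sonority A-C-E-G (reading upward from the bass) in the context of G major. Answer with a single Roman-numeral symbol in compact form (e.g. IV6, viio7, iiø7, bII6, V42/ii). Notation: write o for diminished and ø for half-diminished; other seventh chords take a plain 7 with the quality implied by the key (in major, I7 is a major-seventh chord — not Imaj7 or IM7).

Stacked in thirds the chord is A-C-E-G: a minor seventh chord on A.
In G major, A is the supertonic; the diatonic minor seventh chord there is ii7.

ii7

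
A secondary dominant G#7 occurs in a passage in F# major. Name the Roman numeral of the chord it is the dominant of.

V

The chord is a dominant seventh chord on G#.
A dominant resolves down a perfect fifth: G# → C#. In F# major, C# is scale degree 5, i.e. V.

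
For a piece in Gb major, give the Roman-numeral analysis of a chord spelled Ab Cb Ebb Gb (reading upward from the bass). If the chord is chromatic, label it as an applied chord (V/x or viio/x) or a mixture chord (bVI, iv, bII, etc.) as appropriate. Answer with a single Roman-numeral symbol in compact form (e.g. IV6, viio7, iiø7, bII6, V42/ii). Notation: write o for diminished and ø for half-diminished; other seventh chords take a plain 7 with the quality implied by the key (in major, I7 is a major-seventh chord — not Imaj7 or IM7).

iiø7

The pitches Ab-Cb-Ebb-Gb form a half-diminished seventh chord rooted on Ab.
Ab is the second degree of Gb major. This is the half-diminished supertonic seventh, borrowed from the parallel minor.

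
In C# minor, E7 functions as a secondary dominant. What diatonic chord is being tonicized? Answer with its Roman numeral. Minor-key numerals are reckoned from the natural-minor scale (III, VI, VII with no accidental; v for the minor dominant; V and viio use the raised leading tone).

The chord is a dominant seventh chord on E.
A dominant resolves down a perfect fifth: E → A. In C# minor, A is scale degree 6, i.e. VI.

VI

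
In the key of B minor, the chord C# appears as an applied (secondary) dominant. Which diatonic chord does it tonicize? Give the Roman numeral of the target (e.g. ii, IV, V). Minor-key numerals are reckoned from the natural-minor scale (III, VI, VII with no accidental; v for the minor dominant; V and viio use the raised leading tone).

V

The chord is a major triad on C#.
A dominant resolves down a perfect fifth: C# → F#. In B minor, F# is scale degree 5, i.e. V.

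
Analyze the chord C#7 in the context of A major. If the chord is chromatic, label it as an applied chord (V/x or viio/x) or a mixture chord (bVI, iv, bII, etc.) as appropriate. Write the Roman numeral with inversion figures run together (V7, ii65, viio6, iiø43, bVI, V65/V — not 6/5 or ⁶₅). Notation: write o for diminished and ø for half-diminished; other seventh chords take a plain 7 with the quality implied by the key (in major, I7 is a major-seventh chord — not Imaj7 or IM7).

V7/vi

Stacked in thirds the chord is C#-E#-G#-B: a dominant seventh chord on C#.
C# is not a diatonic chord root with this quality in A major, but it lies a perfect fifth above F# (vi), so the chord functions as an applied dominant of vi.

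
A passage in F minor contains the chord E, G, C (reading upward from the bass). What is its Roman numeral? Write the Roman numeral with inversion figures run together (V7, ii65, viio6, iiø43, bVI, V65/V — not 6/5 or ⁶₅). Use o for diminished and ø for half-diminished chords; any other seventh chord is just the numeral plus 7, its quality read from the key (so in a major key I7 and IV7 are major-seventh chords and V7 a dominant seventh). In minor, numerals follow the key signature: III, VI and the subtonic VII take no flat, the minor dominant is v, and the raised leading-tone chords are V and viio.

Stacked in thirds the chord is C-E-G: a major triad on C.
In F minor, C is the dominant; the diatonic major triad there is V.
With E in the bass the chord is in first inversion, so the figured bass is 6.

V6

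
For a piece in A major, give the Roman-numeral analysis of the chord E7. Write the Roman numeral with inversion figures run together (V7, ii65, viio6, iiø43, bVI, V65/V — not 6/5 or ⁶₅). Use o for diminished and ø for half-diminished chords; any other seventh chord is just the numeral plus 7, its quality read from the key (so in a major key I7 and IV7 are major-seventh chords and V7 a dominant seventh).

V7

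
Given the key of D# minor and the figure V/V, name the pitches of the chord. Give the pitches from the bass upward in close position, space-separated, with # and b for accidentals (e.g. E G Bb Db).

E# G## B#

V/V is a secondary dominant — the dominant triad of V. V in D# minor is A#, so the applied chord's root is E#, a perfect fifth above.
Building a major triad on E# gives E#-G##-B#.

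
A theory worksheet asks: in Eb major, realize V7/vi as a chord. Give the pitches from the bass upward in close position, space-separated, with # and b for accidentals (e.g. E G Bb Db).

V7/vi is a secondary dominant — the dominant seventh of vi. vi in Eb major is C, so the applied chord's root is G, a perfect fifth above.
Building a dominant seventh chord on G gives G-B-D-F.

G B D F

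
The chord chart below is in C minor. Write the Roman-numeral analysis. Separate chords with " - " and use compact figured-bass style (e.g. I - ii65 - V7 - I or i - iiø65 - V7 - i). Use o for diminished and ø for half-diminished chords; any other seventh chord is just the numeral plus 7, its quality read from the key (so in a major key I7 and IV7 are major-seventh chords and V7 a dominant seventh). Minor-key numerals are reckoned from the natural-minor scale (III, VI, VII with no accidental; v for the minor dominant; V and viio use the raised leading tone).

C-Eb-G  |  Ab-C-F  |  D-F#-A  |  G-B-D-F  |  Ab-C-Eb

C-Eb-G has root C, degree 1 in C minor, so i.
Ab-C-F: minor triad on F = scale degree 4 → iv6.
D-F#-A: a major triad on D, the applied dominant of V → V/V.
G-B-D-F has root G, degree 5 in C minor, so V7.
Ab-C-Eb: major triad on Ab = scale degree 6 → VI.

i - iv6 - V/V - V7 - VI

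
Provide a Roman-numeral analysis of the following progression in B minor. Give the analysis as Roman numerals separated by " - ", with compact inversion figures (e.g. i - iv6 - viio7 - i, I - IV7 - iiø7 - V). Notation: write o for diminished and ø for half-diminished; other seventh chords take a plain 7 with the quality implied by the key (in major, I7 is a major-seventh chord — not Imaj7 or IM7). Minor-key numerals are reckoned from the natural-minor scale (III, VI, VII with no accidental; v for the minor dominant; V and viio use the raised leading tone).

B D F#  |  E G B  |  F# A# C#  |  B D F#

i - iv - V - i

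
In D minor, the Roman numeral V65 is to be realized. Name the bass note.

C#

V in D minor has root A; the chord is A-C#-E-G.
The figure 65 means first inversion — the third is in the bass.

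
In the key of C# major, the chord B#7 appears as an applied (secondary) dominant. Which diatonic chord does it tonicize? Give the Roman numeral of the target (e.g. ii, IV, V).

The chord is a dominant seventh chord on B#.
A dominant resolves down a perfect fifth: B# → E#. In C# major, E# is scale degree 3, i.e. iii.

iii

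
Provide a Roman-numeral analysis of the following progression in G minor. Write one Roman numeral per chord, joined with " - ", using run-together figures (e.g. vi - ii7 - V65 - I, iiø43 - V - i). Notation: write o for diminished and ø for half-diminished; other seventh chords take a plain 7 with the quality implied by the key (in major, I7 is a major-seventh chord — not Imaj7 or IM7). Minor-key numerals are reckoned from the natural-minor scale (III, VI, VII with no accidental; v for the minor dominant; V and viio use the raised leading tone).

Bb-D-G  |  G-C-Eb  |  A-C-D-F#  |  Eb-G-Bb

i6 - iv64 - V43 - VI

Bb-D-G has root G, degree 1 in G minor, so i6.
G-C-Eb has root C, degree 4 in G minor, so iv64.
A-C-D-F#: root D is the dominant; dominant seventh chord there is V43.
Eb-G-Bb: major triad on Eb = scale degree 6 → VI.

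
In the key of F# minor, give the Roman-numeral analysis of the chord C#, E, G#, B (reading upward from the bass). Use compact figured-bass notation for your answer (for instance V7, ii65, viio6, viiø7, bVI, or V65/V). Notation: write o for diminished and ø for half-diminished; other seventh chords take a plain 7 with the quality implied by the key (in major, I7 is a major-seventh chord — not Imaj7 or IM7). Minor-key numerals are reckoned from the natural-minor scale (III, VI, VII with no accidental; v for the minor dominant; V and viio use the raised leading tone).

v7

The pitches C#-E-G#-B form a minor seventh chord rooted on C#.
C# is scale degree 5 in F# minor, and a minor seventh chord on that degree is written v7.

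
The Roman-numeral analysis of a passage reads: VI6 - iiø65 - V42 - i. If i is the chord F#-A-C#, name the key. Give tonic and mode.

The chord F#m is a minor triad rooted on F#; its label is i.
If F# is scale degree 1 and the mode makes that degree carry a minor triad, the tonic is F# and the mode is minor.

F# minor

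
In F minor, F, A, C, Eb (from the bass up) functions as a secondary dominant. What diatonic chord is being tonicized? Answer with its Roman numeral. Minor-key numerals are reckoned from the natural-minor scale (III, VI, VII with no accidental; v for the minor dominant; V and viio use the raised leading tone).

iv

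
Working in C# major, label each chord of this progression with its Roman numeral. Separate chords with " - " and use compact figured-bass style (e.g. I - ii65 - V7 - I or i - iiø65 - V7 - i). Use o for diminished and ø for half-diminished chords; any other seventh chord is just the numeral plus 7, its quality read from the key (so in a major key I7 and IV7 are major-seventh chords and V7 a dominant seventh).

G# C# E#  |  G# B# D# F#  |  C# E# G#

I64 - V7 - I

G#-C#-E# has root C#, degree 1 in C# major, so I64.
G#-B#-D#-F#: root G# is the dominant; dominant seventh chord there is V7.
C#-E#-G#: root C# is the tonic; major triad there is I.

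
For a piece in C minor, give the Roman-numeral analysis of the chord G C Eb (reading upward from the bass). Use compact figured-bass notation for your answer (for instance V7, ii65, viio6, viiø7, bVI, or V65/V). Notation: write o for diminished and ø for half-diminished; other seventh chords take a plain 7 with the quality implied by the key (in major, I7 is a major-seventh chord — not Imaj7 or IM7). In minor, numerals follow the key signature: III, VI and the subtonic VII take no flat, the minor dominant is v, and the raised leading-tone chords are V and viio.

i64

The pitches C-Eb-G form a minor triad rooted on C.
In C minor, C is the tonic; the diatonic minor triad there is i.
With G in the bass the chord is in second inversion, so the figured bass is 64.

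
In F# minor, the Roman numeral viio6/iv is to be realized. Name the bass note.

The applied chord viio6/iv is rooted on A#: A#-C#-E.
The figure 6 means first inversion — the third is in the bass.

C#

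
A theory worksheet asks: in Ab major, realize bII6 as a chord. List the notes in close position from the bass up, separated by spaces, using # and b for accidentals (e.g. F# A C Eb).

Db Fb Bbb

Scale degree 2 in Ab major is Bb; lowering it a half step gives Bbb. bII6 is the Neapolitan sixth — a major triad on the lowered second degree, here in its customary first inversion.
So the chord is Bbb-Db-Fb.
With the 6 figure the chord is in first inversion; from the bass Db upward in close position it reads Db-Fb-Bbb.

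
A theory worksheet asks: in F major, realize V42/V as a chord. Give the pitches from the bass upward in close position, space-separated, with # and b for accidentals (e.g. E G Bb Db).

F G B D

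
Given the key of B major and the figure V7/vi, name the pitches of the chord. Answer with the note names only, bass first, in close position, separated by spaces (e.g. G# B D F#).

D# F## A# C#

The slash means an applied dominant: we want the dominant of vi. In B major, vi is G# minor, and its dominant is built on D#.
Building a dominant seventh chord on D# gives D#-F##-A#-C#.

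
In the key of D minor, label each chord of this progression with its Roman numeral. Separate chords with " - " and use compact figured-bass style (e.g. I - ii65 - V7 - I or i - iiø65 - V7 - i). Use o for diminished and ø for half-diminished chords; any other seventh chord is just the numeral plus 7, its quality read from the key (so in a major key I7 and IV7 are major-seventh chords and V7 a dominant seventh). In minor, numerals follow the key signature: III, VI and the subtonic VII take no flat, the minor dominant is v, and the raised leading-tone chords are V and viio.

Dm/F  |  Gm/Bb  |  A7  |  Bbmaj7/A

Dm/F: minor triad on D = scale degree 1 → i6.
Gm/Bb has root G, degree 4 in D minor, so iv6.
A7: root A is the dominant; dominant seventh chord there is V7.
Bbmaj7/A has root Bb, degree 6 in D minor, so VI42.

i6 - iv6 - V7 - VI42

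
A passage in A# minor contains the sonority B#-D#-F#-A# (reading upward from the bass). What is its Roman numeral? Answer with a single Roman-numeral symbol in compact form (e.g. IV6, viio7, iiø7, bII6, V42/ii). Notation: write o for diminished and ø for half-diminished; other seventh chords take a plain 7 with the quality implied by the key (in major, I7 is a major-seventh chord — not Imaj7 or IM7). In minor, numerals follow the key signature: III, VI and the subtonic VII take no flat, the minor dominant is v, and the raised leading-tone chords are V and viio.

iiø7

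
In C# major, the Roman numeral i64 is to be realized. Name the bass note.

i in C# major has root C#; the chord is C#-E-G#.
The figure 64 means second inversion — the fifth is in the bass.

G#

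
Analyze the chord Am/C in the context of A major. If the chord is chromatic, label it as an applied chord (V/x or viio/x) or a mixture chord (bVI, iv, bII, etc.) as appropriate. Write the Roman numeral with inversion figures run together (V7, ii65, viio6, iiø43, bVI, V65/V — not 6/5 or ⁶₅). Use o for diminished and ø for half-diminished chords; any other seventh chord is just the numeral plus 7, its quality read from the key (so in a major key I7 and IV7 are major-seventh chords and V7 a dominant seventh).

The pitches A-C-E form a minor triad rooted on A.
A is the first degree of A major. This is the minor tonic, borrowed from the parallel minor.
With C in the bass the chord is in first inversion, so the figured bass is 6.

i6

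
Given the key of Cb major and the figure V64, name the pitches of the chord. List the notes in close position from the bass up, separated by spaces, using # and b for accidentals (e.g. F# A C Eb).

The numeral's case and figure indicate a major triad. In Cb major its root, the fifth degree, is Gb.
That chord is spelled Gb-Bb-Db.
With the 64 figure the chord is in second inversion; from the bass Db upward in close position it reads Db-Gb-Bb.

Db Gb Bb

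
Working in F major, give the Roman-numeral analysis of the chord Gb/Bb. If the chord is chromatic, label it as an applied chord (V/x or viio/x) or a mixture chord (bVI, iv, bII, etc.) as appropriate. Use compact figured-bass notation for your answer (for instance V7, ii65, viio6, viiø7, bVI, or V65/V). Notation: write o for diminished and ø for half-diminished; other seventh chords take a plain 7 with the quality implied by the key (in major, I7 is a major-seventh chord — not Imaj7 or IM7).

bII6

The pitches Gb-Bb-Db form a major triad rooted on Gb.
Gb is the lowered second degree of F major (diatonic 2 would be G). This is the Neapolitan sixth — a major triad on the lowered second degree, here in its customary first inversion.
With Bb in the bass the chord is in first inversion, so the figured bass is 6.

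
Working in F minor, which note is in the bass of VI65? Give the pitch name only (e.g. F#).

F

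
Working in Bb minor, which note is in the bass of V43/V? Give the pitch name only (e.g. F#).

The applied chord V43/V is rooted on C: C-E-G-Bb.
The figure 43 means second inversion — the fifth is in the bass.

G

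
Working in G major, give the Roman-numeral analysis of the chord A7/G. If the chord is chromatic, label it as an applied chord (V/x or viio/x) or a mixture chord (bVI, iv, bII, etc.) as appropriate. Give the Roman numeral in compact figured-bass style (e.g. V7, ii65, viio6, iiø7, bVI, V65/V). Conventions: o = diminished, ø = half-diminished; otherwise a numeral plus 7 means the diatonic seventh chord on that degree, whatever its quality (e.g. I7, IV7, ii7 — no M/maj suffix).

V42/V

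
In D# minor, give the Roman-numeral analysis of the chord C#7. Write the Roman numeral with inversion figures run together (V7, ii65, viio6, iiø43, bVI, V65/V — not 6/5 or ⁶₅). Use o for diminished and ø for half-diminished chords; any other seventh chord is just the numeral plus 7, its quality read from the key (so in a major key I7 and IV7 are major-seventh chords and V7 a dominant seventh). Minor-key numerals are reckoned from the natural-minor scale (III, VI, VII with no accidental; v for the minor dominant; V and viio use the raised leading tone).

Stacked in thirds the chord is C#-E#-G#-B: a dominant seventh chord on C#.
In D# minor, C# is the subtonic; the diatonic dominant seventh chord there is VII7.

VII7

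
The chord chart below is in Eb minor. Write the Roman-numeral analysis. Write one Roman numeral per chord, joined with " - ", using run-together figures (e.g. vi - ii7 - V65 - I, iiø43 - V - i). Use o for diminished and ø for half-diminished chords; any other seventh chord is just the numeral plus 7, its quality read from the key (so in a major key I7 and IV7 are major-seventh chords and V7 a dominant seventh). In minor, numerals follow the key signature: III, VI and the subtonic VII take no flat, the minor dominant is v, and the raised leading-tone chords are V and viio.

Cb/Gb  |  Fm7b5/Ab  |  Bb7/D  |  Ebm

Cb/Gb: root Cb is the submediant; major triad there is VI64.
Fm7b5/Ab: half-diminished seventh chord on F = scale degree 2 → iiø65.
Bb7/D: dominant seventh chord on Bb = scale degree 5 → V65.
Ebm has root Eb, degree 1 in Eb minor, so i.

VI64 - iiø65 - V65 - i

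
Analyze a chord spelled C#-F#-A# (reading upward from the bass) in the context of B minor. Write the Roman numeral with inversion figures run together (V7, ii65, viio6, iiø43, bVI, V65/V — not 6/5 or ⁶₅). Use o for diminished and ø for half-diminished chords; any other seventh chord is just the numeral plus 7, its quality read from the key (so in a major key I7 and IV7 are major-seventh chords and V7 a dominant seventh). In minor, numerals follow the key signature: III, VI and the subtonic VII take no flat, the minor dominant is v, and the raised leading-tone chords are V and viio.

V64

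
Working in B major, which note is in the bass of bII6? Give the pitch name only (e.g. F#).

E

bII in B major has root C; the chord is C-E-G.
The figure 6 means first inversion — the third is in the bass.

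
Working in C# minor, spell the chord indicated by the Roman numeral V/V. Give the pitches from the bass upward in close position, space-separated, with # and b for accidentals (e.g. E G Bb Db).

D# F## A#

V/V is a secondary dominant — the dominant triad of V. V in C# minor is G#, so the applied chord's root is D#, a perfect fifth above.
Building a major triad on D# gives D#-F##-A#.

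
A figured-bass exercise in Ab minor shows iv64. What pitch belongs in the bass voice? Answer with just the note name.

iv in Ab minor has root Db; the chord is Db-Fb-Ab.
The figure 64 means second inversion — the fifth is in the bass.

Ab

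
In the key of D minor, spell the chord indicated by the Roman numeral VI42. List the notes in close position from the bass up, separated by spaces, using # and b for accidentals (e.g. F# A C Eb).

A Bb D F

In D minor, the sixth degree is Bb, and the diatonic chord built there is a major seventh chord.
Stacking thirds from Bb gives Bb-D-F-A.
With the 42 figure the chord is in third inversion; from the bass A upward in close position it reads A-Bb-D-F.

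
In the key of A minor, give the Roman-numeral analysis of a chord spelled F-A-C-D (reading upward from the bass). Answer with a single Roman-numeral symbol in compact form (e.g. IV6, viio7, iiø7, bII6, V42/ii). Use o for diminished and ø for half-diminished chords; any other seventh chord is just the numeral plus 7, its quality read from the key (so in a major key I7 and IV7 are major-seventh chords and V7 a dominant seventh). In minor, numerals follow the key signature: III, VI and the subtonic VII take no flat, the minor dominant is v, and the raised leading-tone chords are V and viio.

iv65

The pitches D-F-A-C form a minor seventh chord rooted on D.
In A minor, D is the subdominant; the diatonic minor seventh chord there is iv7.
With F in the bass the chord is in first inversion, so the figured bass is 65.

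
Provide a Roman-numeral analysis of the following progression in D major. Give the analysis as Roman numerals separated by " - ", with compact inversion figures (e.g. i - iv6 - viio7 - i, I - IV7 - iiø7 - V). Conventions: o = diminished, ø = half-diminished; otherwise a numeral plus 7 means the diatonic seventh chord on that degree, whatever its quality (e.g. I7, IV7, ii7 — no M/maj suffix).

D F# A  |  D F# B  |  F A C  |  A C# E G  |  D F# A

D-F#-A: major triad on D = scale degree 1 → I.
D-F#-B: root B is the submediant; minor triad there is vi6.
F-A-C is non-diatonic — bIII, a mixture chord from D minor.
A-C#-E-G: root A is the dominant; dominant seventh chord there is V7.
D-F#-A: root D is the tonic; major triad there is I.

I - vi6 - bIII - V7 - I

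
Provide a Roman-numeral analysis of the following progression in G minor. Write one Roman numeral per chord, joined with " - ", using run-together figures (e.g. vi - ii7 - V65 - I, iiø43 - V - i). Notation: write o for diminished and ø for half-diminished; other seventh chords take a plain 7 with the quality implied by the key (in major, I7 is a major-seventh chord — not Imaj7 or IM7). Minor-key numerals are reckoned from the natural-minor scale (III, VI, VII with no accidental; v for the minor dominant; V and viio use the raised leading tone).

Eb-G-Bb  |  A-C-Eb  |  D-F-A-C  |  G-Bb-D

Eb-G-Bb has root Eb, degree 6 in G minor, so VI.
A-C-Eb has root A, degree 2 in G minor, so iio.
D-F-A-C has root D, degree 5 in G minor, so v7.
G-Bb-D: minor triad on G = scale degree 1 → i.

VI - iio - v7 - i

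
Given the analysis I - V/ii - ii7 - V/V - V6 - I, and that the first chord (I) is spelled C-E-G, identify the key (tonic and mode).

C major

I is given as C-E-G — a major triad with root C.
If C is scale degree 1 and the mode makes that degree carry a major triad, the tonic is C and the mode is major.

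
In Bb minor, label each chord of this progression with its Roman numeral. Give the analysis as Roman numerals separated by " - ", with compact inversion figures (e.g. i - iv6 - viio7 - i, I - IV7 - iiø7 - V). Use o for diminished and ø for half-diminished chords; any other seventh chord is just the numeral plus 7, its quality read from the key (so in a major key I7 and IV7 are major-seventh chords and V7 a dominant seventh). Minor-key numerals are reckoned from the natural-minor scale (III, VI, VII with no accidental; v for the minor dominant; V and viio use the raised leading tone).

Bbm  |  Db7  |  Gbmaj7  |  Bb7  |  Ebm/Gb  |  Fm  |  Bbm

Bbm has root Bb, degree 1 in Bb minor, so i.
Db7: a dominant seventh chord on Db, the applied dominant of VI → V7/VI.
Gbmaj7 has root Gb, degree 6 in Bb minor, so VI7.
Bb7 is the secondary dominant of iv (dominant seventh chord on Bb): V7/iv.
Ebm/Gb: minor triad on Eb = scale degree 4 → iv6.
Fm: minor triad on F = scale degree 5 → v.
Bbm: root Bb is the tonic; minor triad there is i.

i - V7/VI - VI7 - V7/iv - iv6 - v - i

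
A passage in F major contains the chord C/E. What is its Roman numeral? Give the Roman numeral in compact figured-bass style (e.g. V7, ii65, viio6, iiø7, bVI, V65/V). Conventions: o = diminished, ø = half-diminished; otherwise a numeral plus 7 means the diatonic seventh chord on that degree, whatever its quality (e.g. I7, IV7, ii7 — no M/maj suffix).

V6

The pitches C-E-G form a major triad rooted on C.
In F major, C is the dominant; the diatonic major triad there is V.
With E in the bass the chord is in first inversion, so the figured bass is 6.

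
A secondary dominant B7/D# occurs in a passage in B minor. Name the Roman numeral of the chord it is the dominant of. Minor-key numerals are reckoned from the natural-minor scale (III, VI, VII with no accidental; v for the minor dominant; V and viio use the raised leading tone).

iv

The chord is a dominant seventh chord on B.
A dominant resolves down a perfect fifth: B → E. In B minor, E is scale degree 4, i.e. iv.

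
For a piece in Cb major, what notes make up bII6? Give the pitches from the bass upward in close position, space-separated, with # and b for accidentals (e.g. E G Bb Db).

Fb Abb Dbb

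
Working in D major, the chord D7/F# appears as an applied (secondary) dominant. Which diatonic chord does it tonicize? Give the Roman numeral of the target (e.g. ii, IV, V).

IV

The chord is a dominant seventh chord on D.
A dominant resolves down a perfect fifth: D → G. In D major, G is scale degree 4, i.e. IV.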